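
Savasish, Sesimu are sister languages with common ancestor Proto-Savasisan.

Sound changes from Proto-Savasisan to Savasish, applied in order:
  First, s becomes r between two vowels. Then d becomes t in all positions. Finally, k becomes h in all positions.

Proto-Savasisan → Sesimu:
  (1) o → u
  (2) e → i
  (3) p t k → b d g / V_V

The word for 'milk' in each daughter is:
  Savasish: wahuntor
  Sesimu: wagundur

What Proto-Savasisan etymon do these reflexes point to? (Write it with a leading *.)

Position 6: Savasish has t, Sesimu has d. Taking the neighbouring segments as reconstructed: Savasish t could go back to *t or *d; Sesimu d can only go back to *d — the one source consistent with every daughter is *d.
Position 7: Savasish has o, Sesimu has u. Savasish preserves o here (none of its changes turn any other segment into o), so the proto-segment is *o.
Verify the candidate proto-form against each daughter:
Savasish: *wakundor > wakuntor > wahuntor  (by unconditioned shift, unconditioned shift)
Sesimu: start from *wakundor.
  rule 1 (vowel merger): wakundor → wakundur
  rule 2: no change — wakundur
  rule 3 (intervocalic voicing): wakundur → wagundur
  ⇒ Sesimu wagundur
Only *wakundor yields all of Savasish wahuntor, Sesimu wagundur.

*wakundor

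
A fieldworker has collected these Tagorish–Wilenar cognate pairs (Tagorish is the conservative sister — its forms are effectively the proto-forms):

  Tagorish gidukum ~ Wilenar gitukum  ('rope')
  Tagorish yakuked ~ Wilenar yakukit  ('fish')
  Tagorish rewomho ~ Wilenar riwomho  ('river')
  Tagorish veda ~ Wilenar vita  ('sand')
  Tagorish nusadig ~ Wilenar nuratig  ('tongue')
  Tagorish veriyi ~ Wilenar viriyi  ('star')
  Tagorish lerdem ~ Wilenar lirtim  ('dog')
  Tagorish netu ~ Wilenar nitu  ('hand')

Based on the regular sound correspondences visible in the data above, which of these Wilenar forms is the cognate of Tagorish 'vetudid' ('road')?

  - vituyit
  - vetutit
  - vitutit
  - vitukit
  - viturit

vitutit

yakuked ~ yakukit, rewomho ~ riwomho — Tagorish e corresponds to Wilenar i after a consonant, before a consonant other than r, m, n, p, b, f, v.
nusadig ~ nuratig — Tagorish d corresponds to Wilenar t between vowels (before a front vowel).
yakuked ~ yakukit — Tagorish d corresponds to Wilenar t word-finally.
Applying these to Tagorish 'vetudid':
  vetudid → vitudid   (e→i after a consonant, before a consonant other than r, m, n, p, b, f, v)
  vitudid → vitutid   (d→t between vowels (before a front vowel))
  vitutid → vitutit   (d→t word-finally)
So the Wilenar cognate is 'vitutit'.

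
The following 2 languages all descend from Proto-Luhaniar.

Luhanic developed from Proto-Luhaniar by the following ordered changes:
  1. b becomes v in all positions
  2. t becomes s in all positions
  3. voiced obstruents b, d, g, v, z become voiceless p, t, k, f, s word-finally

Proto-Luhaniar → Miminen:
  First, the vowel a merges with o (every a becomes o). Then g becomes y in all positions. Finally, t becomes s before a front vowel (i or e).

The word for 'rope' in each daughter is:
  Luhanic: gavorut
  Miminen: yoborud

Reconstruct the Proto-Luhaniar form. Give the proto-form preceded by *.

*gaborud

Position 3: Luhanic has v, Miminen has b. Miminen preserves b here (none of its changes turn any other segment into b), so the proto-segment is *b.
Position 2: Luhanic has a, Miminen has o. Luhanic preserves a here (none of its changes turn any other segment into a), so the proto-segment is *a.
Continuing position by position gives *gaborud; check it forward:
Luhanic: *gaborud
  gaborud → gavorud   [unconditioned shift]
  gavorud (rule 2 does not apply)
  gavorud → gavorut   [final devoicing]
  giving Luhanic gavorut.
Miminen: *gaborud
  gaborud → goborud   [vowel merger]
  goborud → yoborud   [unconditioned shift]
  yoborud (rule 3 does not apply)
  giving Miminen yoborud.
Only *gaborud yields all of Luhanic gavorut, Miminen yoborud.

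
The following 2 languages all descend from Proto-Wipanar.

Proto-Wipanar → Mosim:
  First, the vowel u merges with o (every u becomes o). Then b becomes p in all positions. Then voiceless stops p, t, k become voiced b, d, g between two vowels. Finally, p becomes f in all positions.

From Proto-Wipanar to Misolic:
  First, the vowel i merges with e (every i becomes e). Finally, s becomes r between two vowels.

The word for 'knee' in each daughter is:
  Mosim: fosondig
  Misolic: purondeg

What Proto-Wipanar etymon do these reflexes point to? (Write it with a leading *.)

Position 1: Mosim has f, Misolic has p. Misolic preserves p here (none of its changes turn any other segment into p), so the proto-segment is *p.
Position 3: Mosim has s, Misolic has r. Mosim preserves s here (none of its changes turn any other segment into s), so the proto-segment is *s.
Position 7: Mosim has i, Misolic has e. Mosim preserves i here (none of its changes turn any other segment into i), so the proto-segment is *i.
Continuing position by position gives *pusondig; check it forward:
Mosim: *pusondig
  pusondig → posondig   [vowel merger]
  posondig (rule 2 does not apply)
  posondig (rule 3 does not apply)
  posondig → fosondig   [unconditioned shift]
  giving Mosim fosondig.
Misolic: start from *pusondig.
  rule 1 (vowel merger): pusondig → pusondeg
  rule 2 (rhotacism): pusondeg → purondeg
  ⇒ Misolic purondeg
*pusondig is the unique common source.

*pusondig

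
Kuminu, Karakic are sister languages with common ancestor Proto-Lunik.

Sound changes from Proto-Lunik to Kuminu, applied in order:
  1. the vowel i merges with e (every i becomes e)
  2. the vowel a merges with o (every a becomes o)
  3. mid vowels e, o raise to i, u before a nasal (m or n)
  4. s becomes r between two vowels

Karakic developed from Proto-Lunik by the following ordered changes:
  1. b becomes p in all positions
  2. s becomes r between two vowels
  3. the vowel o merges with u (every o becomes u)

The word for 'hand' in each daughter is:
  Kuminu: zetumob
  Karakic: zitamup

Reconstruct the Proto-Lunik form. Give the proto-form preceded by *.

*zitamob

Position 7: Kuminu has b, Karakic has p. Kuminu preserves b here (none of its changes turn any other segment into b), so the proto-segment is *b.
Position 2: Kuminu has e, Karakic has i. Karakic preserves i here (none of its changes turn any other segment into i), so the proto-segment is *i.
Position 4: Kuminu has u, Karakic has a. Karakic preserves a here (none of its changes turn any other segment into a), so the proto-segment is *a.
Continuing position by position gives *zitamob; check it forward:
Kuminu: *zitamob
  zitamob → zetamob   [vowel merger]
  zetamob → zetomob   [vowel merger]
  zetomob → zetumob   [pre-nasal raising]
  zetumob (rule 4 does not apply)
  giving Kuminu zetumob.
Karakic: start from *zitamob.
  rule 1 (unconditioned shift): zitamob → zitamop
  rule 2: no change — zitamop
  rule 3 (vowel merger): zitamop → zitamup
  ⇒ Karakic zitamup
No other proto-form is consistent with every reflex, so the reconstruction is *zitamob.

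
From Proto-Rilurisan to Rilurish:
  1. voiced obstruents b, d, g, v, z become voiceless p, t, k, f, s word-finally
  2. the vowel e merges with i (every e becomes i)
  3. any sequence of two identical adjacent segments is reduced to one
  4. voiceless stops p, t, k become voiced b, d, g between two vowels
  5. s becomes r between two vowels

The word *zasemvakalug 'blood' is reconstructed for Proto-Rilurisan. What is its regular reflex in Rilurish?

zarimvagaluk

Rilurish: start from *zasemvakalug.
  rule 1 (final devoicing): zasemvakalug → zasemvakaluk
  rule 2 (vowel merger): zasemvakaluk → zasimvakaluk
  rule 3: no change — zasimvakaluk
  rule 4 (intervocalic voicing): zasimvakaluk → zasimvagaluk
  rule 5 (rhotacism): zasimvagaluk → zarimvagaluk
  ⇒ Rilurish zarimvagaluk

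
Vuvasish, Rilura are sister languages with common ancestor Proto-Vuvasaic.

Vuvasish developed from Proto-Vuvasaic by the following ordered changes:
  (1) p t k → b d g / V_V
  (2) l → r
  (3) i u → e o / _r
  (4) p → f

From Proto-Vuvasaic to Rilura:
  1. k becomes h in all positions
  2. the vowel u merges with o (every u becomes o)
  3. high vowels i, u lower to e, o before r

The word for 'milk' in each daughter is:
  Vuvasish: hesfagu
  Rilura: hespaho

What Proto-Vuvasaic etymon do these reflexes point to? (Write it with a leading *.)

*hespaku

Position 4: Vuvasish has f, Rilura has p. Rilura preserves p here (none of its changes turn any other segment into p), so the proto-segment is *p.
Position 6: Vuvasish has g, Rilura has h. Taking the neighbouring segments as reconstructed: Vuvasish g could go back to *k or *g; Rilura h could go back to *k or *h — the one source consistent with every daughter is *k.
Position 7: Vuvasish has u, Rilura has o. Vuvasish preserves u here (none of its changes turn any other segment into u), so the proto-segment is *u.
Verify the candidate proto-form against each daughter:
Vuvasish: *hespaku
  hespaku → hespagu   [intervocalic voicing]
  hespagu (rule 2 does not apply)
  hespagu (rule 3 does not apply)
  hespagu → hesfagu   [unconditioned shift]
  giving Vuvasish hesfagu.
Rilura: *hespaku > hespahu > hespaho  (by unconditioned shift, vowel merger)
Only *hespaku yields all of Vuvasish hesfagu, Rilura hespaho.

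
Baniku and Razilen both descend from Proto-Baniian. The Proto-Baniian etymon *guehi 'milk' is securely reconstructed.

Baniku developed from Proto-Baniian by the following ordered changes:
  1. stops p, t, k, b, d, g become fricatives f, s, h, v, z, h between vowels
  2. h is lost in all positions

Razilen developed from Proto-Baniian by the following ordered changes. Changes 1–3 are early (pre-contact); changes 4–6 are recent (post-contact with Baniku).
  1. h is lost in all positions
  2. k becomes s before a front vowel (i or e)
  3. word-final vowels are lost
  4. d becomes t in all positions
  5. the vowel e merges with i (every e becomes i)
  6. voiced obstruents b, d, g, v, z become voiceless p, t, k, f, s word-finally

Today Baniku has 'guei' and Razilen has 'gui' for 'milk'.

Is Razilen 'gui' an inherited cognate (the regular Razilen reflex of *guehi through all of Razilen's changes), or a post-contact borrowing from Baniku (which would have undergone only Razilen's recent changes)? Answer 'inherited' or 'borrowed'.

inherited

If inherited, *guehi would pass through all of Razilen's changes:
Razilen: start from *guehi.
  rule 1 (h-loss): guehi → guei
  rule 2: no change — guei
  rule 3 (apocope): guei → gue
  rule 4: no change — gue
  rule 5 (vowel merger): gue → gui
  rule 6: no change — gui
  ⇒ Razilen gui
If borrowed from Baniku 'guei' after the early changes, it would undergo only the recent ones:
  rule 4 (unconditioned shift): no change (guei)
  rule 5 (vowel merger): guei → guii
  rule 6 (final devoicing): no change (guii)
  ⇒ as a loan: guii
Razilen 'gui' matches the inherited outcome exactly, so it is an inherited cognate, not a loan.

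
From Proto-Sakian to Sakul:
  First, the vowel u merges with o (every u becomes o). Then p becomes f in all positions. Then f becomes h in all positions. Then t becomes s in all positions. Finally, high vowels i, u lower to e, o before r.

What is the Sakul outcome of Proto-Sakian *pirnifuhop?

hernihohoh

Sakul: *pirnifuhop > pirnifohop > firnifohof > hirnihohoh > hernihohoh  (by vowel merger, unconditioned shift, unconditioned shift, pre-rhotic lowering)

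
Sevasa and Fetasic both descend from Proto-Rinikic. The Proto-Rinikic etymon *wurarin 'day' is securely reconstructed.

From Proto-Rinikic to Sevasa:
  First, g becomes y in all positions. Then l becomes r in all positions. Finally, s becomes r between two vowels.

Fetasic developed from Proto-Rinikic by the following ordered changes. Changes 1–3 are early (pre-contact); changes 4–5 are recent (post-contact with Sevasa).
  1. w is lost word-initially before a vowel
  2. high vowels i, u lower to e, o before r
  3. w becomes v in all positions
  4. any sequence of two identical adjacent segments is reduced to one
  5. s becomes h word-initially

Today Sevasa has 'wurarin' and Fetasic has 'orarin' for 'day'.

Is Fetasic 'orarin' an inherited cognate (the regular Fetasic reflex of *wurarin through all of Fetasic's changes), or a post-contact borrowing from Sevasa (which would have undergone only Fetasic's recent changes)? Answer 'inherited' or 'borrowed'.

inherited

If inherited, *wurarin would pass through all of Fetasic's changes:
Fetasic: *wurarin > urarin > orarin  (by glide loss, pre-rhotic lowering)
If borrowed from Sevasa 'wurarin' after the early changes, it would undergo only the recent ones:
  rule 4 (degemination): no change (wurarin)
  rule 5 (debuccalisation): no change (wurarin)
  ⇒ as a loan: wurarin
Fetasic 'orarin' matches the inherited outcome exactly, so it is an inherited cognate, not a loan.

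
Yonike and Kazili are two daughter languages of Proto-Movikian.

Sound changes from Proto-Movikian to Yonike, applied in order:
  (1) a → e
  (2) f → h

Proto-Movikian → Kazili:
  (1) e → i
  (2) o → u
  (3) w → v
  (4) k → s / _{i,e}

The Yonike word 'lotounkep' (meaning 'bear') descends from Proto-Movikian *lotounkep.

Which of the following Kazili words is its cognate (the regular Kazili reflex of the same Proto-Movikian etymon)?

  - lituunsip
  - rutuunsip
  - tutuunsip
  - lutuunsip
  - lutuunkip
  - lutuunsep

Kazili: start from *lotounkep.
  rule 1 (vowel merger): lotounkep → lotounkip
  rule 2 (vowel merger): lotounkip → lutuunkip
  rule 3: no change — lutuunkip
  rule 4 (palatalisation): lutuunkip → lutuunsip
  ⇒ Kazili lutuunsip
Only 'lutuunsip' matches the regular Kazili development of *lotounkep.

lutuunsip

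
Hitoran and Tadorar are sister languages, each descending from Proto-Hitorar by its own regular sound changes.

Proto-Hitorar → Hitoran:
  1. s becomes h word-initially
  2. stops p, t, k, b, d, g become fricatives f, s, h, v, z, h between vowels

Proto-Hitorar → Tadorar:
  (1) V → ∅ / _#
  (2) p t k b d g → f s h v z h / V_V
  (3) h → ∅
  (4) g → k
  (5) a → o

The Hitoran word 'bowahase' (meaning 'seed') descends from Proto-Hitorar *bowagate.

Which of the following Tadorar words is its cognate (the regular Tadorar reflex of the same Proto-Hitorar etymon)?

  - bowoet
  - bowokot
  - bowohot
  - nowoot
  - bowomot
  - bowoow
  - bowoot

Tadorar: start from *bowagate.
  rule 1 (apocope): bowagate → bowagat
  rule 2 (intervocalic lenition): bowagat → bowahat
  rule 3 (h-loss): bowahat → bowaat
  rule 4: no change — bowaat
  rule 5 (vowel merger): bowaat → bowoot
  ⇒ Tadorar bowoot

bowoot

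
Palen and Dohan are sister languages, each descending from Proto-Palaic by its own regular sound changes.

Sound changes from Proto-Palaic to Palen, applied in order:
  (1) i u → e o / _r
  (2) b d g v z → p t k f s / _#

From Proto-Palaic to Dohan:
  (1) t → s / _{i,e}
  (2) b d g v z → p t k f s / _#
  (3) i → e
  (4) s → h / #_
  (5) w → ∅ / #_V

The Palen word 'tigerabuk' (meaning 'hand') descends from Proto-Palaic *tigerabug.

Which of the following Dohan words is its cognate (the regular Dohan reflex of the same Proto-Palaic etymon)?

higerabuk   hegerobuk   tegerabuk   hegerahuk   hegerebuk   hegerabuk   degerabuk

hegerabuk

Dohan: *tigerabug
  tigerabug → sigerabug   [palatalisation]
  sigerabug → sigerabuk   [final devoicing]
  sigerabuk → segerabuk   [vowel merger]
  segerabuk → hegerabuk   [debuccalisation]
  hegerabuk (rule 5 does not apply)
  giving Dohan hegerabuk.
Among the options, 'hegerabuk' alone shows every Dohan change applied in order.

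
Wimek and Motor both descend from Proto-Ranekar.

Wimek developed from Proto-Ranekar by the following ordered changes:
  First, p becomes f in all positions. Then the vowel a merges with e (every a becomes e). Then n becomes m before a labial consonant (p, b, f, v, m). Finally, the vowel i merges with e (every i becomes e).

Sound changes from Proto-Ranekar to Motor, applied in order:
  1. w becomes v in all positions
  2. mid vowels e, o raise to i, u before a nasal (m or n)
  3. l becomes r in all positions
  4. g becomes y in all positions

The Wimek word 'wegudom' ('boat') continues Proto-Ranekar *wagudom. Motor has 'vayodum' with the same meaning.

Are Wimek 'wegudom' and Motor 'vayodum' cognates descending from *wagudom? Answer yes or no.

Derive the expected Motor reflex of *wagudom:
Motor: *wagudom
  wagudom → vagudom   [unconditioned shift]
  vagudom → vagudum   [pre-nasal raising]
  vagudum (rule 3 does not apply)
  vagudum → vayudum   [unconditioned shift]
  giving Motor vayudum.
The regular Motor reflex would be 'vayudum', but the attested form is 'vayodum'. The correspondence is irregular, so they are not cognates (the Motor form has a different source).

no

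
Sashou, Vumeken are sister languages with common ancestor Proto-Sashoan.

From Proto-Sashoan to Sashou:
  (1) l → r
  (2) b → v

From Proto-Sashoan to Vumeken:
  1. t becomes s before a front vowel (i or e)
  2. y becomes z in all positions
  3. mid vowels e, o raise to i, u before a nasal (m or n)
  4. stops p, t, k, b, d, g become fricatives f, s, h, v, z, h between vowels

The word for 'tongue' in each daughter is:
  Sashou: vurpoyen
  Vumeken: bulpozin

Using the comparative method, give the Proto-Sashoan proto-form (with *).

*bulpoyen

Position 6: Sashou has y, Vumeken has z. Sashou preserves y here (none of its changes turn any other segment into y), so the proto-segment is *y.
Position 1: Sashou has v, Vumeken has b. Vumeken preserves b here (none of its changes turn any other segment into b), so the proto-segment is *b.
Position 7: Sashou has e, Vumeken has i. Sashou preserves e here (none of its changes turn any other segment into e), so the proto-segment is *e.
This points to *bulpoyen. Verify forward in each daughter:
Sashou: start from *bulpoyen.
  rule 1 (unconditioned shift): bulpoyen → burpoyen
  rule 2 (unconditioned shift): burpoyen → vurpoyen
  ⇒ Sashou vurpoyen
Vumeken: start from *bulpoyen.
  rule 1: no change — bulpoyen
  rule 2 (unconditioned shift): bulpoyen → bulpozen
  rule 3 (pre-nasal raising): bulpozen → bulpozin
  rule 4: no change — bulpozin
  ⇒ Vumeken bulpozin
No other proto-form is consistent with every reflex, so the reconstruction is *bulpoyen.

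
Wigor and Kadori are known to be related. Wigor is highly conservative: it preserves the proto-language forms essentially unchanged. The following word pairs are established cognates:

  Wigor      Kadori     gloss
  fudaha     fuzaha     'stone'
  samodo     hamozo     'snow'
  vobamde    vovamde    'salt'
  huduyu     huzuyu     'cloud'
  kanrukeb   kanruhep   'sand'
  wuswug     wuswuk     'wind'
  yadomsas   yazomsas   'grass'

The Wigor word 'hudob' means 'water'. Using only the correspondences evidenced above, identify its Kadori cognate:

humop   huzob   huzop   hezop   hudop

huzop

samodo ~ hamozo, yadomsas ~ yazomsas — Wigor d corresponds to Kadori z between vowels (before a back vowel).
kanrukeb ~ kanruhep — Wigor b corresponds to Kadori p word-finally.
Applying these to Wigor 'hudob':
  hudob → huzob   (d→z between vowels (before a back vowel))
  huzob → huzop   (b→p word-finally)
So the Kadori cognate is 'huzop'.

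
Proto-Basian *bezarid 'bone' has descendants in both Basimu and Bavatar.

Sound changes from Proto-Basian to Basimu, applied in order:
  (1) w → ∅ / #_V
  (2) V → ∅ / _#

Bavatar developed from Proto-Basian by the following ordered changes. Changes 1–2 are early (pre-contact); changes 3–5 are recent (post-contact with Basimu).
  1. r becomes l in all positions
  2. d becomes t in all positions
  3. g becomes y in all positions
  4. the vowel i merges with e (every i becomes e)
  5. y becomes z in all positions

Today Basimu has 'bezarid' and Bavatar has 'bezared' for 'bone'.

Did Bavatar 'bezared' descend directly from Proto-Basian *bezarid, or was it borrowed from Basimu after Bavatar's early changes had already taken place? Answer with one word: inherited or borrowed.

borrowed

If inherited, *bezarid would pass through all of Bavatar's changes:
Bavatar: *bezarid
  bezarid → bezalid   [unconditioned shift]
  bezalid → bezalit   [unconditioned shift]
  bezalit (rule 3 does not apply)
  bezalit → bezalet   [vowel merger]
  bezalet (rule 5 does not apply)
  giving Bavatar bezalet.
If borrowed from Basimu 'bezarid' after the early changes, it would undergo only the recent ones:
  rule 3 (unconditioned shift): no change (bezarid)
  rule 4 (vowel merger): bezarid → bezared
  rule 5 (unconditioned shift): no change (bezared)
  ⇒ as a loan: bezared
Bavatar 'bezared' matches the loan outcome 'bezared', not the inherited 'bezalet' — it skipped the early Bavatar changes, so it was borrowed from Basimu.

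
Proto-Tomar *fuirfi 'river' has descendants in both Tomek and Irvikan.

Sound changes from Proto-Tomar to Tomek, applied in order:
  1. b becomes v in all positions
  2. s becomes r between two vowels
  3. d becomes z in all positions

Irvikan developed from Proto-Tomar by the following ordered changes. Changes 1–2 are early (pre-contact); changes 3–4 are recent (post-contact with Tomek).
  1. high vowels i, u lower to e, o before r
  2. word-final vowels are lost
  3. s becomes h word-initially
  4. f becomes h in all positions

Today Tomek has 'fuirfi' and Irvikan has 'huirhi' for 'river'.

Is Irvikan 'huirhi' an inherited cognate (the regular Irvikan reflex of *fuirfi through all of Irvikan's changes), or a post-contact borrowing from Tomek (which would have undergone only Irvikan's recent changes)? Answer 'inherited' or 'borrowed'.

If inherited, *fuirfi would pass through all of Irvikan's changes:
Irvikan: start from *fuirfi.
  rule 1 (pre-rhotic lowering): fuirfi → fuerfi
  rule 2 (apocope): fuerfi → fuerf
  rule 3: no change — fuerf
  rule 4 (unconditioned shift): fuerf → huerh
  ⇒ Irvikan huerh
If borrowed from Tomek 'fuirfi' after the early changes, it would undergo only the recent ones:
  rule 3 (debuccalisation): no change (fuirfi)
  rule 4 (unconditioned shift): fuirfi → huirhi
  ⇒ as a loan: huirhi
Irvikan 'huirhi' matches the loan outcome 'huirhi', not the inherited 'huerh' — it skipped the early Irvikan changes, so it was borrowed from Tomek.

borrowed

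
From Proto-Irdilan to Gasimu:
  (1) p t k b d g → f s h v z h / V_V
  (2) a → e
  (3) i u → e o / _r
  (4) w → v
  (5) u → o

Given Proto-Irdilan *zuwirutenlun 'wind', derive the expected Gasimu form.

Gasimu: *zuwirutenlun > zuwirusenlun > zuwerusenlun > zuverusenlun > zoverosenlon  (by intervocalic lenition, pre-rhotic lowering, unconditioned shift, vowel merger)

zoverosenlon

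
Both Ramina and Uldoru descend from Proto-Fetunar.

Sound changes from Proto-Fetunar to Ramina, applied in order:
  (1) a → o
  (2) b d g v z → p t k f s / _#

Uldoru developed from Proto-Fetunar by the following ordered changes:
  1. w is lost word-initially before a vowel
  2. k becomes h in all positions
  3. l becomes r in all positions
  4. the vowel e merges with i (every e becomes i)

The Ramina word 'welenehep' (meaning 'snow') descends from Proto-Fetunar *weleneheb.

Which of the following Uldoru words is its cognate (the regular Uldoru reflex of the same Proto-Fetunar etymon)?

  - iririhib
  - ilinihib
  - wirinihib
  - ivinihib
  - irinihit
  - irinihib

irinihib

Uldoru: *weleneheb > eleneheb > ereneheb > irinihib  (by glide loss, unconditioned shift, vowel merger)
Among the options, 'irinihib' alone shows every Uldoru change applied in order.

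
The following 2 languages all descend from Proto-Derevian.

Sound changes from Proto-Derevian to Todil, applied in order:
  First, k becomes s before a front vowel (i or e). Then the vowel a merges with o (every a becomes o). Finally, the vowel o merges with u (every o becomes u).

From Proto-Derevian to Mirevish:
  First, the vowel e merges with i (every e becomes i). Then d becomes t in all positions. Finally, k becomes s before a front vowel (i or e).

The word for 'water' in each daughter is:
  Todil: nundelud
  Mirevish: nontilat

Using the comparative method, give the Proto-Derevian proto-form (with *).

*nondelad

Position 4: Todil has d, Mirevish has t. Todil preserves d here (none of its changes turn any other segment into d), so the proto-segment is *d.
Position 2: Todil has u, Mirevish has o. Mirevish preserves o here (none of its changes turn any other segment into o), so the proto-segment is *o.
This points to *nondelad. Verify forward in each daughter:
Todil: start from *nondelad.
  rule 1: no change — nondelad
  rule 2 (vowel merger): nondelad → nondelod
  rule 3 (vowel merger): nondelod → nundelud
  ⇒ Todil nundelud
Mirevish: *nondelad > nondilad > nontilat  (by vowel merger, unconditioned shift)
No other proto-form is consistent with every reflex, so the reconstruction is *nondelad.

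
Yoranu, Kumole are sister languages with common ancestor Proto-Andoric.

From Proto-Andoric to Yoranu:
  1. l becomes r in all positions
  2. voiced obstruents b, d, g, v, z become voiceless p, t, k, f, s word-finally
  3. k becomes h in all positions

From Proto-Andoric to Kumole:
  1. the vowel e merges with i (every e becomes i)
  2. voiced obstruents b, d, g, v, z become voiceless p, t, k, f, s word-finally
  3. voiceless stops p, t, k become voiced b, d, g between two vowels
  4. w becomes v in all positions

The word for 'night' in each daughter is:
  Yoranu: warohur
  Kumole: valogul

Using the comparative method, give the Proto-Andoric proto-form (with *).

*walokul

Position 5: Yoranu has h, Kumole has g. Taking the neighbouring segments as reconstructed: Yoranu h could go back to *k or *h; Kumole g could go back to *k or *g — the one source consistent with every daughter is *k.
Position 3: Yoranu has r, Kumole has l. Kumole preserves l here (none of its changes turn any other segment into l), so the proto-segment is *l.
Verify the candidate proto-form against each daughter:
Yoranu: *walokul
  walokul → warokur   [unconditioned shift]
  warokur (rule 2 does not apply)
  warokur → warohur   [unconditioned shift]
  giving Yoranu warohur.
Kumole: *walokul > walogul > valogul  (by intervocalic voicing, unconditioned shift)
*walokul is the unique common source.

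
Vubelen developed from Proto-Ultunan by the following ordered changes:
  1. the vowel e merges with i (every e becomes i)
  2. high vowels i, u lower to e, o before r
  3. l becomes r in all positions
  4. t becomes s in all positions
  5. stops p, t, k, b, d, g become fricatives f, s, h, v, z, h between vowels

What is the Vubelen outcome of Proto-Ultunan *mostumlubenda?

mossumruvinda

Vubelen: start from *mostumlubenda.
  rule 1 (vowel merger): mostumlubenda → mostumlubinda
  rule 2: no change — mostumlubinda
  rule 3 (unconditioned shift): mostumlubinda → mostumrubinda
  rule 4 (unconditioned shift): mostumrubinda → mossumrubinda
  rule 5 (intervocalic lenition): mossumrubinda → mossumruvinda
  ⇒ Vubelen mossumruvinda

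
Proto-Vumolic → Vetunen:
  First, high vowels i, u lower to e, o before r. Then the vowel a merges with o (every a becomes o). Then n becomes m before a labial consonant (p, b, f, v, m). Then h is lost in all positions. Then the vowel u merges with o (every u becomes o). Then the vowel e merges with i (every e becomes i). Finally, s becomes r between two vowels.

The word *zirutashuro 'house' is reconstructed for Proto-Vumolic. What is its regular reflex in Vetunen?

zirotororo

Vetunen: *zirutashuro > zerutashoro > zerutoshoro > zerutosoro > zerotosoro > zirotosoro > zirotororo  (by pre-rhotic lowering, vowel merger, h-loss, vowel merger, vowel merger, rhotacism)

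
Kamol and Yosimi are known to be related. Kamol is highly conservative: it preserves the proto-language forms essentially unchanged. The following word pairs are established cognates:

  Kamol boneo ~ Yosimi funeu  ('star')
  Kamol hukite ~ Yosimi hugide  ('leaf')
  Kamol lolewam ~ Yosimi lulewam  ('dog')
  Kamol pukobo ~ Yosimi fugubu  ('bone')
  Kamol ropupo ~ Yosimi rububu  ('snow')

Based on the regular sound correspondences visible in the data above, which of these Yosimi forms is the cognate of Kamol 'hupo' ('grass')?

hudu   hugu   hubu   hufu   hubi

ropupo ~ rububu — Kamol p corresponds to Yosimi b between vowels (before a back vowel).
pukobo ~ fugubu, ropupo ~ rububu — Kamol o corresponds to Yosimi u word-finally.
Applying these to Kamol 'hupo':
  hupo → hubo   (p→b between vowels (before a back vowel))
  hubo → hubu   (o→u word-finally)
So the Yosimi cognate is 'hubu'.

hubu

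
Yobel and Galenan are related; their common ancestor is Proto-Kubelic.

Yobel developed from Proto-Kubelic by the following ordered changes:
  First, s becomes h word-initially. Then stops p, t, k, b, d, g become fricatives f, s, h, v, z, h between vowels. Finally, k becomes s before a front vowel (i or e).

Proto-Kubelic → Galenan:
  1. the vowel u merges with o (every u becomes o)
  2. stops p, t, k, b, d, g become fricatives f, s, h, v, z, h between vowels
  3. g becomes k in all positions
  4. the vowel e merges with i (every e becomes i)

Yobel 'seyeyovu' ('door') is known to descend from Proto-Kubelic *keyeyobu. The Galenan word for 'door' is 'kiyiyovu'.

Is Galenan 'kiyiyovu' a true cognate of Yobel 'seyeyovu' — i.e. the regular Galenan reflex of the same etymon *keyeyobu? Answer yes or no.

Derive the expected Galenan reflex of *keyeyobu:
Galenan: start from *keyeyobu.
  rule 1 (vowel merger): keyeyobu → keyeyobo
  rule 2 (intervocalic lenition): keyeyobo → keyeyovo
  rule 3: no change — keyeyovo
  rule 4 (vowel merger): keyeyovo → kiyiyovo
  ⇒ Galenan kiyiyovo
The regular Galenan reflex would be 'kiyiyovo', but the attested form is 'kiyiyovu'. The correspondence is irregular, so they are not cognates (the Galenan form has a different source).

no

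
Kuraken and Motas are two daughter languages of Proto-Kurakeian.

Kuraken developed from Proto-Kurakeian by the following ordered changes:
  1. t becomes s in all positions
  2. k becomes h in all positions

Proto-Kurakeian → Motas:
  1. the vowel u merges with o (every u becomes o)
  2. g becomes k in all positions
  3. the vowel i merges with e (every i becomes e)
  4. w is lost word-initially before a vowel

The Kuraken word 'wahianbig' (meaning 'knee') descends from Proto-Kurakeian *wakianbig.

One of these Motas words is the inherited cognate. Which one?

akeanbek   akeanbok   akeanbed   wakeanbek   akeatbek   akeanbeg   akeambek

akeanbek

Motas: start from *wakianbig.
  rule 1: no change — wakianbig
  rule 2 (unconditioned shift): wakianbig → wakianbik
  rule 3 (vowel merger): wakianbik → wakeanbek
  rule 4 (glide loss): wakeanbek → akeanbek
  ⇒ Motas akeanbek
Among the options, 'akeanbek' alone shows every Motas change applied in order.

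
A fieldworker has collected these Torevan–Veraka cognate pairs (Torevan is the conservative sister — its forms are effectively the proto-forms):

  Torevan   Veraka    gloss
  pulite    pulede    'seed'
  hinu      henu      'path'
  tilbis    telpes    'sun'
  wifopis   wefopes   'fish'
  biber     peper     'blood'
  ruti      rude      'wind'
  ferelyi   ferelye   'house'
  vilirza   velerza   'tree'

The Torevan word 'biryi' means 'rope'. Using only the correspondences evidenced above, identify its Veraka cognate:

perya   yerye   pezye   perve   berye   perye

perye

biber ~ peper — Torevan b corresponds to Veraka p word-initially before a front vowel.
vilirza ~ velerza — Torevan i corresponds to Veraka e after a consonant, before r.
ruti ~ rude, ferelyi ~ ferelye — Torevan i corresponds to Veraka e word-finally.
Applying these to Torevan 'biryi':
  biryi → piryi   (b→p word-initially before a front vowel)
  piryi → peryi   (i→e after a consonant, before r)
  peryi → perye   (i→e word-finally)
So the Veraka cognate is 'perye'.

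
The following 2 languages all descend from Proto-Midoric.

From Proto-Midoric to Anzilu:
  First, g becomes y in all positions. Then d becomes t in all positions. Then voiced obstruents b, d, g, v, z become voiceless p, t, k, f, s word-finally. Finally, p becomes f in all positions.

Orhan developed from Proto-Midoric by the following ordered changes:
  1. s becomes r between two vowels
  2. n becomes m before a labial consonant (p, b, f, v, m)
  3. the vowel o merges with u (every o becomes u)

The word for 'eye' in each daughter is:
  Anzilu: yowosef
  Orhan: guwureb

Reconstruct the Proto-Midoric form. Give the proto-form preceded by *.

Position 1: Anzilu has y, Orhan has g. Orhan preserves g here (none of its changes turn any other segment into g), so the proto-segment is *g.
Position 7: Anzilu has f, Orhan has b. Orhan preserves b here (none of its changes turn any other segment into b), so the proto-segment is *b.
Position 4: Anzilu has o, Orhan has u. Anzilu preserves o here (none of its changes turn any other segment into o), so the proto-segment is *o.
This points to *gowoseb. Verify forward in each daughter:
Anzilu: *gowoseb > yowoseb > yowosep > yowosef  (by unconditioned shift, final devoicing, unconditioned shift)
Orhan: *gowoseb > goworeb > guwureb  (by rhotacism, vowel merger)
Only *gowoseb yields all of Anzilu yowosef, Orhan guwureb.

*gowoseb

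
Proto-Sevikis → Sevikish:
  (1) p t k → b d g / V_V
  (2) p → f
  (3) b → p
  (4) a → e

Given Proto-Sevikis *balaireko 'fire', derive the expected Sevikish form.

Sevikish: *balaireko > balairego > palairego > peleirego  (by intervocalic voicing, unconditioned shift, vowel merger)

peleirego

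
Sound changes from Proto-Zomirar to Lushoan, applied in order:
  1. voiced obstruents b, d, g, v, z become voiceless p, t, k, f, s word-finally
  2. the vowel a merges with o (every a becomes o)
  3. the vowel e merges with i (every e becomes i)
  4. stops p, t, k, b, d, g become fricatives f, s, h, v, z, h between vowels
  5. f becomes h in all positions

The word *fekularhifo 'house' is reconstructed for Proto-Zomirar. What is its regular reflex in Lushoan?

hihulorhiho

Lushoan: start from *fekularhifo.
  rule 1: no change — fekularhifo
  rule 2 (vowel merger): fekularhifo → fekulorhifo
  rule 3 (vowel merger): fekulorhifo → fikulorhifo
  rule 4 (intervocalic lenition): fikulorhifo → fihulorhifo
  rule 5 (unconditioned shift): fihulorhifo → hihulorhiho
  ⇒ Lushoan hihulorhiho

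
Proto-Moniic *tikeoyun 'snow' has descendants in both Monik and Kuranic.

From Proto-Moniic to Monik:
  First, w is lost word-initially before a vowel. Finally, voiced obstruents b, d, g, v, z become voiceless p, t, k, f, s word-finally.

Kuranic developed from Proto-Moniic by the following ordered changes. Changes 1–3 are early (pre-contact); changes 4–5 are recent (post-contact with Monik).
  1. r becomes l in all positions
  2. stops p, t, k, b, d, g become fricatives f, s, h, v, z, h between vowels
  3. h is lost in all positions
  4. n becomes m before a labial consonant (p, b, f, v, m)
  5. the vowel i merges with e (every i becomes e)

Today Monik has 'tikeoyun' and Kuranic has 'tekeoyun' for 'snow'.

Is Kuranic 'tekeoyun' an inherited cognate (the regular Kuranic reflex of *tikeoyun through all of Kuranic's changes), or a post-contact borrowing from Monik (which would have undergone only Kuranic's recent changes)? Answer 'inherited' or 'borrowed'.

borrowed

If inherited, *tikeoyun would pass through all of Kuranic's changes:
Kuranic: start from *tikeoyun.
  rule 1: no change — tikeoyun
  rule 2 (intervocalic lenition): tikeoyun → tiheoyun
  rule 3 (h-loss): tiheoyun → tieoyun
  rule 4: no change — tieoyun
  rule 5 (vowel merger): tieoyun → teeoyun
  ⇒ Kuranic teeoyun
If borrowed from Monik 'tikeoyun' after the early changes, it would undergo only the recent ones:
  rule 4 (nasal place assimilation): no change (tikeoyun)
  rule 5 (vowel merger): tikeoyun → tekeoyun
  ⇒ as a loan: tekeoyun
Kuranic 'tekeoyun' matches the loan outcome 'tekeoyun', not the inherited 'teeoyun' — it skipped the early Kuranic changes, so it was borrowed from Monik.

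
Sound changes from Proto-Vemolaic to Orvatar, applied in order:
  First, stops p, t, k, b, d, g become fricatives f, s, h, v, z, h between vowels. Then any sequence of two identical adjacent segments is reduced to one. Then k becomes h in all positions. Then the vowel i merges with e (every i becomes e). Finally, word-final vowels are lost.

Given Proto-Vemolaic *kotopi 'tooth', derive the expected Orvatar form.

Orvatar: start from *kotopi.
  rule 1 (intervocalic lenition): kotopi → kosofi
  rule 2: no change — kosofi
  rule 3 (unconditioned shift): kosofi → hosofi
  rule 4 (vowel merger): hosofi → hosofe
  rule 5 (apocope): hosofe → hosof
  ⇒ Orvatar hosof

hosof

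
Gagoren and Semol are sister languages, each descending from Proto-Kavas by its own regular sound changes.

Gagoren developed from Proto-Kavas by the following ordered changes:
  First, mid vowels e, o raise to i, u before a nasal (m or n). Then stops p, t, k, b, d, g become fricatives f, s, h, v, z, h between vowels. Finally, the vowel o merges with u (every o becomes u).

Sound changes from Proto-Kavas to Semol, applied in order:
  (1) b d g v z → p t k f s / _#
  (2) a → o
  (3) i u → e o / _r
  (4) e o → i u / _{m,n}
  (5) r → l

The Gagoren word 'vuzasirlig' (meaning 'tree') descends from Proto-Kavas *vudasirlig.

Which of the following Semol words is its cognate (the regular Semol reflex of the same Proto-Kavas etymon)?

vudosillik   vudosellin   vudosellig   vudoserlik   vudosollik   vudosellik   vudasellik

Semol: *vudasirlig
  vudasirlig → vudasirlik   [final devoicing]
  vudasirlik → vudosirlik   [vowel merger]
  vudosirlik → vudoserlik   [pre-rhotic lowering]
  vudoserlik (rule 4 does not apply)
  vudoserlik → vudosellik   [unconditioned shift]
  giving Semol vudosellik.

vudosellik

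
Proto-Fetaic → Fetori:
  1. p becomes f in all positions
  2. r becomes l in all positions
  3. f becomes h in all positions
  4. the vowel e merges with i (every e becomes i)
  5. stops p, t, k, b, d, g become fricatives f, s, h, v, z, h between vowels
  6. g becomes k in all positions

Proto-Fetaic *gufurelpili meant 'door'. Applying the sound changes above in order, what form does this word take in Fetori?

Fetori: *gufurelpili > gufurelfili > gufulelfili > guhulelhili > guhulilhili > kuhulilhili  (by unconditioned shift, unconditioned shift, unconditioned shift, vowel merger, unconditioned shift)

kuhulilhili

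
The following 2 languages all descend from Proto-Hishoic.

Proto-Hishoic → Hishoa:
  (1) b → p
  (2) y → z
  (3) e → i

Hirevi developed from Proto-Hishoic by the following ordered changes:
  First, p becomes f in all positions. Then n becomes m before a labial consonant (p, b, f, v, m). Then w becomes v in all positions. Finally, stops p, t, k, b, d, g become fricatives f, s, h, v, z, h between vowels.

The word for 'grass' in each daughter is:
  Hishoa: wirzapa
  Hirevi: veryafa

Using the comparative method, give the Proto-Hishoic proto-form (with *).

*weryapa

Position 6: Hishoa has p, Hirevi has f. Taking the neighbouring segments as reconstructed: Hishoa p could go back to *p or *b; Hirevi f could go back to *p or *f — the one source consistent with every daughter is *p.
Position 2: Hishoa has i, Hirevi has e. Hirevi preserves e here (none of its changes turn any other segment into e), so the proto-segment is *e.
Continuing position by position gives *weryapa; check it forward:
Hishoa: *weryapa
  weryapa (rule 1 does not apply)
  weryapa → werzapa   [unconditioned shift]
  werzapa → wirzapa   [vowel merger]
  giving Hishoa wirzapa.
Hirevi: start from *weryapa.
  rule 1 (unconditioned shift): weryapa → weryafa
  rule 2: no change — weryafa
  rule 3 (unconditioned shift): weryafa → veryafa
  rule 4: no change — veryafa
  ⇒ Hirevi veryafa
*weryapa is the unique common source.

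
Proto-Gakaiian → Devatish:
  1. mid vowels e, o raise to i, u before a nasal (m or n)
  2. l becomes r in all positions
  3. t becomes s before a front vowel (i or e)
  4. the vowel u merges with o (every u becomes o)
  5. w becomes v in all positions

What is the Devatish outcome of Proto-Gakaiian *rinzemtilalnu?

rinzimsirarno

Devatish: *rinzemtilalnu
  rinzemtilalnu → rinzimtilalnu   [pre-nasal raising]
  rinzimtilalnu → rinzimtirarnu   [unconditioned shift]
  rinzimtirarnu → rinzimsirarnu   [palatalisation]
  rinzimsirarnu → rinzimsirarno   [vowel merger]
  rinzimsirarno (rule 5 does not apply)
  giving Devatish rinzimsirarno.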